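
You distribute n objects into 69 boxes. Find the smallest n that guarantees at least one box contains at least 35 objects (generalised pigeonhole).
n = (35 − 1)·69 + 1 = 2347

By the generalised pigeonhole principle, to guarantee some box contains ≥ r objects we need more than (r − 1) · k objects total. Threshold: n = (r − 1) · k + 1. With r = 35 and k = 69: n = 34 · 69 + 1 = 2346 + 1 = 2347. For n = 2346 = 34 · 69, we can put exactly 34 objects in every box, avoiding 35 in any single one — so 2347 is tight.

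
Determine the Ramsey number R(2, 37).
R(2, 37) = 37

R(2, k) = k for all k ≥ 2: in a 2-colouring of K_k, either some edge is red (a red K_2) or all edges are blue (a blue K_k). And K_{36} coloured all-blue has no blue K_37, so R(2, 37) > 36. Hence R(2, 37) = 37.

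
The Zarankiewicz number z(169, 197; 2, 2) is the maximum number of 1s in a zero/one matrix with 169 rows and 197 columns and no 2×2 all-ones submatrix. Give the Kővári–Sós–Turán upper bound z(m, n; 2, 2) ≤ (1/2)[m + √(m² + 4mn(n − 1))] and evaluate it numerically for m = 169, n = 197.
z(169, 197; 2, 2) ≤ (1/2)[169 + √(169² + 4·169·197·196)] = (1/2)[169 + √26130273] = 2640.3889

Kővári–Sós–Turán: let r_1, ..., r_169 be the row sums and z = Σ r_i the total number of 1s. Each pair of columns can share at most one row with both entries 1 (else a 2×2 all-ones block appears), so Σ_i C(r_i, 2) ≤ C(197, 2) = 19306. By convexity Σ_i C(r_i, 2) ≥ 169·C(z/169, 2) = z(z − 169)/(2·169), giving z² − 169z − 169·197·196 ≤ 0 and hence z ≤ (1/2)[169 + √(28561 + 4·6525428)] = (1/2)[169 + √26130273] ≈ (1/2)(169 + 5111.7779) = 2640.3889.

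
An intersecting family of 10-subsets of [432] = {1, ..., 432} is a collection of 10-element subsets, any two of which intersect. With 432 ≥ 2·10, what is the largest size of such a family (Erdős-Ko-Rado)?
max |F| = C(431, 9) = 1300218623209102025

The Erdős-Ko-Rado theorem states: for n ≥ 2k, an intersecting family of k-subsets of an n-element set has size at most C(n − 1, k − 1), with equality for 'star' families {A ⊆ [n] : |A| = k, i ∈ A} (fix an element i). For n = 432, k = 10: C(431, 9) = 1300218623209102025.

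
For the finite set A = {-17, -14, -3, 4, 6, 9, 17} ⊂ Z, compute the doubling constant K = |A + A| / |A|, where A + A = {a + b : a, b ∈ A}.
K = |A + A| / |A| = 26/7

Enumerate A + A = {a + b : a, b ∈ A}. With |A| = 7, there are |A|^2 = 49 ordered sum pairs; collecting distinct values, A + A = {-34, -31, -28, -20, -17, -13, -11, -10, -8, -6, -5, 0, 1, 3, 6, 8, 10, 12, 13, 14, 15, 18, 21, 23, 26, 34}, so |A + A| = 26. Thus K = 26/7. For comparison, the minimum possible |A + A| over all 7-element sets is 2·7 − 1 = 13 (so min K = 13/7), attained only by arithmetic progressions.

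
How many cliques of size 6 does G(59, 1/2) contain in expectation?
E[# K_6] = C(59, 6) · (1/2)^C(6, 2) = 45057474 / 2^15 = 22528737/16384 ≈ 1375.044983

For each 6-subset S of vertices (there are C(59, 6) = 45057474 such S), let X_S = 1 if S induces a K_6 (all C(6, 2) = 15 edges present). Then P(X_S = 1) = (1/2)^15 = 1/32768. By linearity of expectation, E[# K_6] = C(59, 6) · (1/2)^15 = 45057474 / 32768 = 22528737/16384 ≈ 1375.044983.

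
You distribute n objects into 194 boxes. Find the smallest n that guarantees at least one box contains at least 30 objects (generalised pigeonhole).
n = (30 − 1)·194 + 1 = 5627

By the generalised pigeonhole principle, to guarantee some box contains ≥ r objects we need more than (r − 1) · k objects total. Threshold: n = (r − 1) · k + 1. With r = 30 and k = 194: n = 29 · 194 + 1 = 5626 + 1 = 5627. For n = 5626 = 29 · 194, we can put exactly 29 objects in every box, avoiding 30 in any single one — so 5627 is tight.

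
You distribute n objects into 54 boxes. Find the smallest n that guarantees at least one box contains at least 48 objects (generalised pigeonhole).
n = (48 − 1)·54 + 1 = 2539

By the generalised pigeonhole principle, to guarantee some box contains ≥ r objects we need more than (r − 1) · k objects total. Threshold: n = (r − 1) · k + 1. With r = 48 and k = 54: n = 47 · 54 + 1 = 2538 + 1 = 2539. For n = 2538 = 47 · 54, we can put exactly 47 objects in every box, avoiding 48 in any single one — so 2539 is tight.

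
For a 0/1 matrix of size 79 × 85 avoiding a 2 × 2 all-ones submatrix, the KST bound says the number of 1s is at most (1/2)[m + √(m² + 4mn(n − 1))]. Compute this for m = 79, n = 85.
z(79, 85; 2, 2) ≤ (1/2)[79 + √(79² + 4·79·85·84)] = (1/2)[79 + √2262481] = 791.5773

Kővári–Sós–Turán: let r_1, ..., r_79 be the row sums and z = Σ r_i the total number of 1s. Each pair of columns can share at most one row with both entries 1 (else a 2×2 all-ones block appears), so Σ_i C(r_i, 2) ≤ C(85, 2) = 3570. By convexity Σ_i C(r_i, 2) ≥ 79·C(z/79, 2) = z(z − 79)/(2·79), giving z² − 79z − 79·85·84 ≤ 0 and hence z ≤ (1/2)[79 + √(6241 + 4·564060)] = (1/2)[79 + √2262481] ≈ (1/2)(79 + 1504.1546) = 791.5773.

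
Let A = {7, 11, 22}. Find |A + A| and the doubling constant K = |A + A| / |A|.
K = |A + A| / |A| = 6/3 = 2

Enumerate A + A = {a + b : a, b ∈ A}. With |A| = 3, there are |A|^2 = 9 ordered sum pairs; collecting distinct values, A + A = {14, 18, 22, 29, 33, 44}, so |A + A| = 6. Thus K = 6/3 = 2. For comparison, the minimum possible |A + A| over all 3-element sets is 2·3 − 1 = 5 (so min K = 5/3), attained only by arithmetic progressions.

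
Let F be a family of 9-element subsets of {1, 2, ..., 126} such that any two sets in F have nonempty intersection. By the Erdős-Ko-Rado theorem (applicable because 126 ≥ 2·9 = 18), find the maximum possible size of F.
max |F| = C(125, 8) = 1176174344125

Erdős-Ko-Rado (1961): when n ≥ 2k, max |F| = C(n−1, k−1). The bound is attained by the star {A : i ∈ A} for any fixed i ∈ [n]. Here C(126−1, 9−1) = C(125, 8) = 1176174344125.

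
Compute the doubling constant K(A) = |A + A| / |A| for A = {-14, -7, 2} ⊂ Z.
K = |A + A| / |A| = 6/3 = 2

Enumerate A + A = {a + b : a, b ∈ A}. With |A| = 3, there are |A|^2 = 9 ordered sum pairs; collecting distinct values, A + A = {-28, -21, -14, -12, -5, 4}, so |A + A| = 6. Thus K = 6/3 = 2. For comparison, the minimum possible |A + A| over all 3-element sets is 2·3 − 1 = 5 (so min K = 5/3), attained only by arithmetic progressions.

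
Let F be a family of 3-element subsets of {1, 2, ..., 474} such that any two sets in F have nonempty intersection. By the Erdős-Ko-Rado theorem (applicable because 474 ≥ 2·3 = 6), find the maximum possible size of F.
max |F| = C(473, 2) = 111628

Erdős-Ko-Rado (1961): when n ≥ 2k, max |F| = C(n−1, k−1). The bound is attained by the star {A : i ∈ A} for any fixed i ∈ [n]. Here C(474−1, 3−1) = C(473, 2) = 111628.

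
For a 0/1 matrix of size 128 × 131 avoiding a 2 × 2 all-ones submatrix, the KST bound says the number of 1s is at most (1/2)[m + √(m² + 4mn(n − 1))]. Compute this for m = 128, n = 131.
z(128, 131; 2, 2) ≤ (1/2)[128 + √(128² + 4·128·131·130)] = (1/2)[128 + √8735744] = 1541.8146

Kővári–Sós–Turán: let r_1, ..., r_128 be the row sums and z = Σ r_i the total number of 1s. Each pair of columns can share at most one row with both entries 1 (else a 2×2 all-ones block appears), so Σ_i C(r_i, 2) ≤ C(131, 2) = 8515. By convexity Σ_i C(r_i, 2) ≥ 128·C(z/128, 2) = z(z − 128)/(2·128), giving z² − 128z − 128·131·130 ≤ 0 and hence z ≤ (1/2)[128 + √(16384 + 4·2179840)] = (1/2)[128 + √8735744] ≈ (1/2)(128 + 2955.6292) = 1541.8146.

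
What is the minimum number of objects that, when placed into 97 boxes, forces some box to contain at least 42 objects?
n = (42 − 1)·97 + 1 = 3978

By the generalised pigeonhole principle, to guarantee some box contains ≥ r objects we need more than (r − 1) · k objects total. Threshold: n = (r − 1) · k + 1. With r = 42 and k = 97: n = 41 · 97 + 1 = 3977 + 1 = 3978. For n = 3977 = 41 · 97, we can put exactly 41 objects in every box, avoiding 42 in any single one — so 3978 is tight.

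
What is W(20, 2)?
W(20, 2) = 20 + 1 = 21

A 2-term AP is any pair of integers, so a monochromatic 2-AP exists iff some colour is used at least twice. With 20 colours, the colouring i ↦ i on {1, ..., 20} uses each colour once, avoiding any monochromatic pair, so W(20, 2) > 20. For {1, ..., 21}, pigeonhole forces two integers of the same colour, which form a monochromatic 2-AP. Hence W(20, 2) = 21.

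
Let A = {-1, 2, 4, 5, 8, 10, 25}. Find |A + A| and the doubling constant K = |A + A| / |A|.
K = |A + A| / |A| = 23/7

Enumerate A + A = {a + b : a, b ∈ A}. With |A| = 7, there are |A|^2 = 49 ordered sum pairs; collecting distinct values, A + A = {-2, 1, 3, 4, 6, 7, 8, 9, 10, 12, 13, 14, 15, 16, 18, 20, 24, 27, 29, 30, 33, 35, 50}, so |A + A| = 23. Thus K = 23/7. For comparison, the minimum possible |A + A| over all 7-element sets is 2·7 − 1 = 13 (so min K = 13/7), attained only by arithmetic progressions.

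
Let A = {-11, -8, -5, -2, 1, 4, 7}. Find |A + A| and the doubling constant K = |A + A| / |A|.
K = |A + A| / |A| = 13/7

Enumerate A + A = {a + b : a, b ∈ A}. With |A| = 7, there are |A|^2 = 49 ordered sum pairs; collecting distinct values, A + A = {-22, -19, -16, -13, -10, -7, -4, -1, 2, 5, 8, 11, 14}, so |A + A| = 13. Thus K = 13/7. Here |A + A| = 2|A| − 1 = 13, the minimum possible — so K = 13/7 is minimal, which holds iff A is an arithmetic progression.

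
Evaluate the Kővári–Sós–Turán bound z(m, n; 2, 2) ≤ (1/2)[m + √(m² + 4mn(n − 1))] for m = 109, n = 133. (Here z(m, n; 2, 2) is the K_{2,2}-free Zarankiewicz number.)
z(109, 133; 2, 2) ≤ (1/2)[109 + √(109² + 4·109·133·132)] = (1/2)[109 + √7666297] = 1438.9039

Kővári–Sós–Turán: let r_1, ..., r_109 be the row sums and z = Σ r_i the total number of 1s. Each pair of columns can share at most one row with both entries 1 (else a 2×2 all-ones block appears), so Σ_i C(r_i, 2) ≤ C(133, 2) = 8778. By convexity Σ_i C(r_i, 2) ≥ 109·C(z/109, 2) = z(z − 109)/(2·109), giving z² − 109z − 109·133·132 ≤ 0 and hence z ≤ (1/2)[109 + √(11881 + 4·1913604)] = (1/2)[109 + √7666297] ≈ (1/2)(109 + 2768.8079) = 1438.9039.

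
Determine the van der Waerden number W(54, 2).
W(54, 2) = 54 + 1 = 55

A 2-term AP is any pair of integers, so a monochromatic 2-AP exists iff some colour is used at least twice. With 54 colours, the colouring i ↦ i on {1, ..., 54} uses each colour once, avoiding any monochromatic pair, so W(54, 2) > 54. For {1, ..., 55}, pigeonhole forces two integers of the same colour, which form a monochromatic 2-AP. Hence W(54, 2) = 55.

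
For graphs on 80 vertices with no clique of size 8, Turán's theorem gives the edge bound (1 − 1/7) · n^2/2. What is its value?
Turán density bound = (6/7) · 80^2/2 = 19200/7 ≈ 2742.8571

Turán's theorem: ex(n, K_{r+1}) is achieved by the complete r-partite Turán graph T(n, r) with parts as balanced as possible, and is at most (1 − 1/r) · n^2/2. For r = 7, n = 80: the density bound is (6/7) · 6400/2 = 19200/7 ≈ 2742.8571. The integer-valued extremum is e(T(80, 7)) = 2742, which is strictly less than the density bound 19200/7 since 7 ∤ 80 (the parts of T(80, 7) cannot all be equal).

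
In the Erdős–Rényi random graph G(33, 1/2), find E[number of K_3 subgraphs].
E[# K_3] = C(33, 3) · (1/2)^C(3, 2) = 5456 / 2^3 = 682

For each 3-subset S of vertices (there are C(33, 3) = 5456 such S), let X_S = 1 if S induces a K_3 (all C(3, 2) = 3 edges present). Then P(X_S = 1) = (1/2)^3 = 1/8. By linearity of expectation, E[# K_3] = C(33, 3) · (1/2)^3 = 5456 / 8 = 682.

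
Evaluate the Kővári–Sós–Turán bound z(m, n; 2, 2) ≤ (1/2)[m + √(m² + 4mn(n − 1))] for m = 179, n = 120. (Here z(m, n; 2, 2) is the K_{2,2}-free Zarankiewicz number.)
z(179, 120; 2, 2) ≤ (1/2)[179 + √(179² + 4·179·120·119)] = (1/2)[179 + √10256521] = 1690.7902

Kővári–Sós–Turán: let r_1, ..., r_179 be the row sums and z = Σ r_i the total number of 1s. Each pair of columns can share at most one row with both entries 1 (else a 2×2 all-ones block appears), so Σ_i C(r_i, 2) ≤ C(120, 2) = 7140. By convexity Σ_i C(r_i, 2) ≥ 179·C(z/179, 2) = z(z − 179)/(2·179), giving z² − 179z − 179·120·119 ≤ 0 and hence z ≤ (1/2)[179 + √(32041 + 4·2556120)] = (1/2)[179 + √10256521] ≈ (1/2)(179 + 3202.5804) = 1690.7902.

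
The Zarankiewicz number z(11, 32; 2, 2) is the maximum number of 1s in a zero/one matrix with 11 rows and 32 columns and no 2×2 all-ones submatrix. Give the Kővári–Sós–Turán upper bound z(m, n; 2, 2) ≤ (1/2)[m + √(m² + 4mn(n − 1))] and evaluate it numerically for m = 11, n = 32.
z(11, 32; 2, 2) ≤ (1/2)[11 + √(11² + 4·11·32·31)] = (1/2)[11 + √43769] = 110.1052

Kővári–Sós–Turán: let r_1, ..., r_11 be the row sums and z = Σ r_i the total number of 1s. Each pair of columns can share at most one row with both entries 1 (else a 2×2 all-ones block appears), so Σ_i C(r_i, 2) ≤ C(32, 2) = 496. By convexity Σ_i C(r_i, 2) ≥ 11·C(z/11, 2) = z(z − 11)/(2·11), giving z² − 11z − 11·32·31 ≤ 0 and hence z ≤ (1/2)[11 + √(121 + 4·10912)] = (1/2)[11 + √43769] ≈ (1/2)(11 + 209.2104) = 110.1052.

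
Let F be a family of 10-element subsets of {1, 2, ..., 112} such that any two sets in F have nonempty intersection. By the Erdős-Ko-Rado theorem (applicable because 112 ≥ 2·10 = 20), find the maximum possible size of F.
max |F| = C(111, 9) = 5053035978705

Erdős-Ko-Rado (1961): when n ≥ 2k, max |F| = C(n−1, k−1). The bound is attained by the star {A : i ∈ A} for any fixed i ∈ [n]. Here C(112−1, 10−1) = C(111, 9) = 5053035978705.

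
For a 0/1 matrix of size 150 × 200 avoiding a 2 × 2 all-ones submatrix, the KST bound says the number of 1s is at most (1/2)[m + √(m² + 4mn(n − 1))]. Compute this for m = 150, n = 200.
z(150, 200; 2, 2) ≤ (1/2)[150 + √(150² + 4·150·200·199)] = (1/2)[150 + √23902500] = 2519.5092

Kővári–Sós–Turán: let r_1, ..., r_150 be the row sums and z = Σ r_i the total number of 1s. Each pair of columns can share at most one row with both entries 1 (else a 2×2 all-ones block appears), so Σ_i C(r_i, 2) ≤ C(200, 2) = 19900. By convexity Σ_i C(r_i, 2) ≥ 150·C(z/150, 2) = z(z − 150)/(2·150), giving z² − 150z − 150·200·199 ≤ 0 and hence z ≤ (1/2)[150 + √(22500 + 4·5970000)] = (1/2)[150 + √23902500] ≈ (1/2)(150 + 4889.0183) = 2519.5092.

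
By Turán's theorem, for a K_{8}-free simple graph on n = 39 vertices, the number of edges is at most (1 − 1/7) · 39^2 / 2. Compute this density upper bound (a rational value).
Turán density bound = (6/7) · 39^2/2 = 4563/7 ≈ 651.8571

Turán's theorem: ex(n, K_{r+1}) is achieved by the complete r-partite Turán graph T(n, r) with parts as balanced as possible, and is at most (1 − 1/r) · n^2/2. For r = 7, n = 39: the density bound is (6/7) · 1521/2 = 4563/7 ≈ 651.8571. The integer-valued extremum is e(T(39, 7)) = 651, which is strictly less than the density bound 4563/7 since 7 ∤ 39 (the parts of T(39, 7) cannot all be equal).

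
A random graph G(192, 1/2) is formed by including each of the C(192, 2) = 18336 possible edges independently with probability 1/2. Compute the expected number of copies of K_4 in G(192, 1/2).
E[# K_4] = C(192, 4) · (1/2)^C(4, 2) = 54870480 / 2^6 = 3429405/4 = 857351.25

For each 4-subset S of vertices (there are C(192, 4) = 54870480 such S), let X_S = 1 if S induces a K_4 (all C(4, 2) = 6 edges present). Then P(X_S = 1) = (1/2)^6 = 1/64. By linearity of expectation, E[# K_4] = C(192, 4) · (1/2)^6 = 54870480 / 64 = 3429405/4 = 857351.25.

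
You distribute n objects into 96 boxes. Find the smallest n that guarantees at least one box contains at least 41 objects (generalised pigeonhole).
n = (41 − 1)·96 + 1 = 3841

By the generalised pigeonhole principle, to guarantee some box contains ≥ r objects we need more than (r − 1) · k objects total. Threshold: n = (r − 1) · k + 1. With r = 41 and k = 96: n = 40 · 96 + 1 = 3840 + 1 = 3841. For n = 3840 = 40 · 96, we can put exactly 40 objects in every box, avoiding 41 in any single one — so 3841 is tight.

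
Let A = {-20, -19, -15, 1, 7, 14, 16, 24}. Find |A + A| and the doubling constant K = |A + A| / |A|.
K = |A + A| / |A| = 36/8 = 9/2

Enumerate A + A = {a + b : a, b ∈ A}. With |A| = 8, there are |A|^2 = 64 ordered sum pairs; collecting distinct values, A + A = {-40, -39, -38, -35, -34, -30, -19, -18, -14, -13, -12, -8, -6, -5, -4, -3, -1, 1, 2, 4, 5, 8, 9, 14, 15, 17, 21, 23, 25, 28, 30, 31, 32, 38, 40, 48}, so |A + A| = 36. Thus K = 36/8 = 9/2. For comparison, the minimum possible |A + A| over all 8-element sets is 2·8 − 1 = 15 (so min K = 15/8), attained only by arithmetic progressions.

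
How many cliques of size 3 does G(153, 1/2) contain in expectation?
E[# K_3] = C(153, 3) · (1/2)^C(3, 2) = 585276 / 2^3 = 146319/2 = 73159.5

For each 3-subset S of vertices (there are C(153, 3) = 585276 such S), let X_S = 1 if S induces a K_3 (all C(3, 2) = 3 edges present). Then P(X_S = 1) = (1/2)^3 = 1/8. By linearity of expectation, E[# K_3] = C(153, 3) · (1/2)^3 = 585276 / 8 = 146319/2 = 73159.5.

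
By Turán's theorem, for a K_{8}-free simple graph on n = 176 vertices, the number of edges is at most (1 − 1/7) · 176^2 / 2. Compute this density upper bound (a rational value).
Turán density bound = (6/7) · 176^2/2 = 92928/7 ≈ 13275.4286

Turán's theorem: ex(n, K_{r+1}) is achieved by the complete r-partite Turán graph T(n, r) with parts as balanced as possible, and is at most (1 − 1/r) · n^2/2. For r = 7, n = 176: the density bound is (6/7) · 30976/2 = 92928/7 ≈ 13275.4286. The integer-valued extremum is e(T(176, 7)) = 13275, which is strictly less than the density bound 92928/7 since 7 ∤ 176 (the parts of T(176, 7) cannot all be equal).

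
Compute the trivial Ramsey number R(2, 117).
R(2, 117) = 117

R(2, k) = k for all k ≥ 2: in a 2-colouring of K_k, either some edge is red (a red K_2) or all edges are blue (a blue K_k). And K_{116} coloured all-blue has no blue K_117, so R(2, 117) > 116. Hence R(2, 117) = 117.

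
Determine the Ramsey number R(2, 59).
R(2, 59) = 59

R(2, k) = k for all k ≥ 2: in a 2-colouring of K_k, either some edge is red (a red K_2) or all edges are blue (a blue K_k). And K_{58} coloured all-blue has no blue K_59, so R(2, 59) > 58. Hence R(2, 59) = 59.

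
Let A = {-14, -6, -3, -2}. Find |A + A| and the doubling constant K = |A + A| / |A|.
K = |A + A| / |A| = 10/4 = 5/2

Enumerate A + A = {a + b : a, b ∈ A}. With |A| = 4, there are |A|^2 = 16 ordered sum pairs; collecting distinct values, A + A = {-28, -20, -17, -16, -12, -9, -8, -6, -5, -4}, so |A + A| = 10. Thus K = 10/4 = 5/2. For comparison, the minimum possible |A + A| over all 4-element sets is 2·4 − 1 = 7 (so min K = 7/4), attained only by arithmetic progressions.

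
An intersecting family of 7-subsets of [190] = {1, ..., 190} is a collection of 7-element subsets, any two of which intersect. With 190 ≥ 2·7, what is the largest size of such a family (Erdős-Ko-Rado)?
max |F| = C(189, 6) = 58429377468

Erdős-Ko-Rado (1961): when n ≥ 2k, max |F| = C(n−1, k−1). The bound is attained by the star {A : i ∈ A} for any fixed i ∈ [n]. Here C(190−1, 7−1) = C(189, 6) = 58429377468.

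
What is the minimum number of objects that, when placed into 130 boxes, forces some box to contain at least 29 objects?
n = (29 − 1)·130 + 1 = 3641

By the generalised pigeonhole principle, to guarantee some box contains ≥ r objects we need more than (r − 1) · k objects total. Threshold: n = (r − 1) · k + 1. With r = 29 and k = 130: n = 28 · 130 + 1 = 3640 + 1 = 3641. For n = 3640 = 28 · 130, we can put exactly 28 objects in every box, avoiding 29 in any single one — so 3641 is tight.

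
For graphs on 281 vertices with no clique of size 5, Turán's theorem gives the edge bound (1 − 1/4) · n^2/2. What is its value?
Turán density bound = (3/4) · 281^2/2 = 236883/8 ≈ 29610.375

Turán's theorem: ex(n, K_{r+1}) is achieved by the complete r-partite Turán graph T(n, r) with parts as balanced as possible, and is at most (1 − 1/r) · n^2/2. For r = 4, n = 281: the density bound is (3/4) · 78961/2 = 236883/8 ≈ 29610.375. The integer-valued extremum is e(T(281, 4)) = 29610, which is strictly less than the density bound 236883/8 since 4 ∤ 281 (the parts of T(281, 4) cannot all be equal).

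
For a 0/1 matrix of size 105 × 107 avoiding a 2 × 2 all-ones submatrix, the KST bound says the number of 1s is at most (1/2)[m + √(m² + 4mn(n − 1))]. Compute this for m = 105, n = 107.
z(105, 107; 2, 2) ≤ (1/2)[105 + √(105² + 4·105·107·106)] = (1/2)[105 + √4774665] = 1145.0503

Kővári–Sós–Turán: let r_1, ..., r_105 be the row sums and z = Σ r_i the total number of 1s. Each pair of columns can share at most one row with both entries 1 (else a 2×2 all-ones block appears), so Σ_i C(r_i, 2) ≤ C(107, 2) = 5671. By convexity Σ_i C(r_i, 2) ≥ 105·C(z/105, 2) = z(z − 105)/(2·105), giving z² − 105z − 105·107·106 ≤ 0 and hence z ≤ (1/2)[105 + √(11025 + 4·1190910)] = (1/2)[105 + √4774665] ≈ (1/2)(105 + 2185.1007) = 1145.0503.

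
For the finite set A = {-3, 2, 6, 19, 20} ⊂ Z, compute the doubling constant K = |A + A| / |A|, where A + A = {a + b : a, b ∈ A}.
K = |A + A| / |A| = 15/5 = 3

Enumerate A + A = {a + b : a, b ∈ A}. With |A| = 5, there are |A|^2 = 25 ordered sum pairs; collecting distinct values, A + A = {-6, -1, 3, 4, 8, 12, 16, 17, 21, 22, 25, 26, 38, 39, 40}, so |A + A| = 15. Thus K = 15/5 = 3. For comparison, the minimum possible |A + A| over all 5-element sets is 2·5 − 1 = 9 (so min K = 9/5), attained only by arithmetic progressions.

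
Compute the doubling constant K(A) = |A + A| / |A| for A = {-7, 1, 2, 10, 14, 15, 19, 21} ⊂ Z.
K = |A + A| / |A| = 31/8

Enumerate A + A = {a + b : a, b ∈ A}. With |A| = 8, there are |A|^2 = 64 ordered sum pairs; collecting distinct values, A + A = {-14, -6, -5, 2, 3, 4, 7, 8, 11, 12, 14, 15, 16, 17, 20, 21, 22, 23, 24, 25, 28, 29, 30, 31, 33, 34, 35, 36, 38, 40, 42}, so |A + A| = 31. Thus K = 31/8. For comparison, the minimum possible |A + A| over all 8-element sets is 2·8 − 1 = 15 (so min K = 15/8), attained only by arithmetic progressions.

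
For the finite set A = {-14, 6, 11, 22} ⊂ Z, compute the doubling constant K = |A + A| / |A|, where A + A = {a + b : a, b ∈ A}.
K = |A + A| / |A| = 10/4 = 5/2

Enumerate A + A = {a + b : a, b ∈ A}. With |A| = 4, there are |A|^2 = 16 ordered sum pairs; collecting distinct values, A + A = {-28, -8, -3, 8, 12, 17, 22, 28, 33, 44}, so |A + A| = 10. Thus K = 10/4 = 5/2. For comparison, the minimum possible |A + A| over all 4-element sets is 2·4 − 1 = 7 (so min K = 7/4), attained only by arithmetic progressions.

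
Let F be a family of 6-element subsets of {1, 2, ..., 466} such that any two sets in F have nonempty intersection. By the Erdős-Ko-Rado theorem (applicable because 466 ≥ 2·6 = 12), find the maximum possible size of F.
max |F| = C(465, 5) = 177301977468

Erdős-Ko-Rado (1961): when n ≥ 2k, max |F| = C(n−1, k−1). The bound is attained by the star {A : i ∈ A} for any fixed i ∈ [n]. Here C(466−1, 6−1) = C(465, 5) = 177301977468.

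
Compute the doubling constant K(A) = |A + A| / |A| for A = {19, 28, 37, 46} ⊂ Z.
K = |A + A| / |A| = 7/4

Enumerate A + A = {a + b : a, b ∈ A}. With |A| = 4, there are |A|^2 = 16 ordered sum pairs; collecting distinct values, A + A = {38, 47, 56, 65, 74, 83, 92}, so |A + A| = 7. Thus K = 7/4. Here |A + A| = 2|A| − 1 = 7, the minimum possible — so K = 7/4 is minimal, which holds iff A is an arithmetic progression.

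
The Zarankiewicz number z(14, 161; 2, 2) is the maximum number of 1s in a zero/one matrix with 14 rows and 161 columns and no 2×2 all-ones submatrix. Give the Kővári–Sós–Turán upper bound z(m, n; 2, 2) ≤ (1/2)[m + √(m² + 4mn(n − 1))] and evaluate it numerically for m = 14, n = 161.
z(14, 161; 2, 2) ≤ (1/2)[14 + √(14² + 4·14·161·160)] = (1/2)[14 + √1442756] = 607.5739

Kővári–Sós–Turán: let r_1, ..., r_14 be the row sums and z = Σ r_i the total number of 1s. Each pair of columns can share at most one row with both entries 1 (else a 2×2 all-ones block appears), so Σ_i C(r_i, 2) ≤ C(161, 2) = 12880. By convexity Σ_i C(r_i, 2) ≥ 14·C(z/14, 2) = z(z − 14)/(2·14), giving z² − 14z − 14·161·160 ≤ 0 and hence z ≤ (1/2)[14 + √(196 + 4·360640)] = (1/2)[14 + √1442756] ≈ (1/2)(14 + 1201.1478) = 607.5739.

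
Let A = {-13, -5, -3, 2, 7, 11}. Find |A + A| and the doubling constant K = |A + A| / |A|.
K = |A + A| / |A| = 19/6

Enumerate A + A = {a + b : a, b ∈ A}. With |A| = 6, there are |A|^2 = 36 ordered sum pairs; collecting distinct values, A + A = {-26, -18, -16, -11, -10, -8, -6, -3, -2, -1, 2, 4, 6, 8, 9, 13, 14, 18, 22}, so |A + A| = 19. Thus K = 19/6. For comparison, the minimum possible |A + A| over all 6-element sets is 2·6 − 1 = 11 (so min K = 11/6), attained only by arithmetic progressions.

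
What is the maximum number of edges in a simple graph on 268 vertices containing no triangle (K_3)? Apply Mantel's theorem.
ex(268, K_3) = ⌊268^2/4⌋ = 17956

Mantel (1907): a triangle-free graph on n vertices has at most ⌊n^2/4⌋ edges, with equality for the complete bipartite graph K_{⌊n/2⌋, ⌈n/2⌉}. For n = 268: ⌊268^2/4⌋ = ⌊71824/4⌋ = 17956. The extremal graph is K_{134, 134}, which has 134·134 = 17956 edges.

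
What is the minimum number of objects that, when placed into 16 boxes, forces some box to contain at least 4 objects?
n = (4 − 1)·16 + 1 = 49

By the generalised pigeonhole principle, to guarantee some box contains ≥ r objects we need more than (r − 1) · k objects total. Threshold: n = (r − 1) · k + 1. With r = 4 and k = 16: n = 3 · 16 + 1 = 48 + 1 = 49. For n = 48 = 3 · 16, we can put exactly 3 objects in every box, avoiding 4 in any single one — so 49 is tight.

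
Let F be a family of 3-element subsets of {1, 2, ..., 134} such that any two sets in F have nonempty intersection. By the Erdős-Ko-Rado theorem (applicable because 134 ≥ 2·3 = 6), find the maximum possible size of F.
max |F| = C(133, 2) = 8778

Erdős-Ko-Rado (1961): when n ≥ 2k, max |F| = C(n−1, k−1). The bound is attained by the star {A : i ∈ A} for any fixed i ∈ [n]. Here C(134−1, 3−1) = C(133, 2) = 8778.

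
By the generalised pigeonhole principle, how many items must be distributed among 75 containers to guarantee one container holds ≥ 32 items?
n = (32 − 1)·75 + 1 = 2326

By the generalised pigeonhole principle, to guarantee some box contains ≥ r objects we need more than (r − 1) · k objects total. Threshold: n = (r − 1) · k + 1. With r = 32 and k = 75: n = 31 · 75 + 1 = 2325 + 1 = 2326. For n = 2325 = 31 · 75, we can put exactly 31 objects in every box, avoiding 32 in any single one — so 2326 is tight.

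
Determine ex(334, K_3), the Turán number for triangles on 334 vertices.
ex(334, K_3) = ⌊334^2/4⌋ = 27889

Mantel (1907): a triangle-free graph on n vertices has at most ⌊n^2/4⌋ edges, with equality for the complete bipartite graph K_{⌊n/2⌋, ⌈n/2⌉}. For n = 334: ⌊334^2/4⌋ = ⌊111556/4⌋ = 27889. The extremal graph is K_{167, 167}, which has 167·167 = 27889 edges.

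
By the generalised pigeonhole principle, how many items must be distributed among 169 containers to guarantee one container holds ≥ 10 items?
n = (10 − 1)·169 + 1 = 1522

By the generalised pigeonhole principle, to guarantee some box contains ≥ r objects we need more than (r − 1) · k objects total. Threshold: n = (r − 1) · k + 1. With r = 10 and k = 169: n = 9 · 169 + 1 = 1521 + 1 = 1522. For n = 1521 = 9 · 169, we can put exactly 9 objects in every box, avoiding 10 in any single one — so 1522 is tight.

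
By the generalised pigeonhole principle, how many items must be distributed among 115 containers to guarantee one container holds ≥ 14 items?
n = (14 − 1)·115 + 1 = 1496

By the generalised pigeonhole principle, to guarantee some box contains ≥ r objects we need more than (r − 1) · k objects total. Threshold: n = (r − 1) · k + 1. With r = 14 and k = 115: n = 13 · 115 + 1 = 1495 + 1 = 1496. For n = 1495 = 13 · 115, we can put exactly 13 objects in every box, avoiding 14 in any single one — so 1496 is tight.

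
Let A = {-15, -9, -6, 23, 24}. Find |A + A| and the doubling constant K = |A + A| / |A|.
K = |A + A| / |A| = 15/5 = 3

Enumerate A + A = {a + b : a, b ∈ A}. With |A| = 5, there are |A|^2 = 25 ordered sum pairs; collecting distinct values, A + A = {-30, -24, -21, -18, -15, -12, 8, 9, 14, 15, 17, 18, 46, 47, 48}, so |A + A| = 15. Thus K = 15/5 = 3. For comparison, the minimum possible |A + A| over all 5-element sets is 2·5 − 1 = 9 (so min K = 9/5), attained only by arithmetic progressions.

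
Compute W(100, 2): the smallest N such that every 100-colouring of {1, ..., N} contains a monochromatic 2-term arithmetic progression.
W(100, 2) = 100 + 1 = 101

A 2-term AP is any pair of integers, so a monochromatic 2-AP exists iff some colour is used at least twice. With 100 colours, the colouring i ↦ i on {1, ..., 100} uses each colour once, avoiding any monochromatic pair, so W(100, 2) > 100. For {1, ..., 101}, pigeonhole forces two integers of the same colour, which form a monochromatic 2-AP. Hence W(100, 2) = 101.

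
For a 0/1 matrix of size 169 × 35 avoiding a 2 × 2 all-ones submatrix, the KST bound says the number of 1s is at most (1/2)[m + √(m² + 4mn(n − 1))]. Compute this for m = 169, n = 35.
z(169, 35; 2, 2) ≤ (1/2)[169 + √(169² + 4·169·35·34)] = (1/2)[169 + √833001] = 540.8444

Kővári–Sós–Turán: let r_1, ..., r_169 be the row sums and z = Σ r_i the total number of 1s. Each pair of columns can share at most one row with both entries 1 (else a 2×2 all-ones block appears), so Σ_i C(r_i, 2) ≤ C(35, 2) = 595. By convexity Σ_i C(r_i, 2) ≥ 169·C(z/169, 2) = z(z − 169)/(2·169), giving z² − 169z − 169·35·34 ≤ 0 and hence z ≤ (1/2)[169 + √(28561 + 4·201110)] = (1/2)[169 + √833001] ≈ (1/2)(169 + 912.6889) = 540.8444.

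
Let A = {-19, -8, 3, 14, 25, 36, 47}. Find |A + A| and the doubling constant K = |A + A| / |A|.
K = |A + A| / |A| = 13/7

Enumerate A + A = {a + b : a, b ∈ A}. With |A| = 7, there are |A|^2 = 49 ordered sum pairs; collecting distinct values, A + A = {-38, -27, -16, -5, 6, 17, 28, 39, 50, 61, 72, 83, 94}, so |A + A| = 13. Thus K = 13/7. Here |A + A| = 2|A| − 1 = 13, the minimum possible — so K = 13/7 is minimal, which holds iff A is an arithmetic progression.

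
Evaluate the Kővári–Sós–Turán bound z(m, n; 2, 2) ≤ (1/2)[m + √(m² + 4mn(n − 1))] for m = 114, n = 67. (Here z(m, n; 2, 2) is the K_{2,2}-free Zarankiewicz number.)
z(114, 67; 2, 2) ≤ (1/2)[114 + √(114² + 4·114·67·66)] = (1/2)[114 + √2029428] = 769.29

Kővári–Sós–Turán: let r_1, ..., r_114 be the row sums and z = Σ r_i the total number of 1s. Each pair of columns can share at most one row with both entries 1 (else a 2×2 all-ones block appears), so Σ_i C(r_i, 2) ≤ C(67, 2) = 2211. By convexity Σ_i C(r_i, 2) ≥ 114·C(z/114, 2) = z(z − 114)/(2·114), giving z² − 114z − 114·67·66 ≤ 0 and hence z ≤ (1/2)[114 + √(12996 + 4·504108)] = (1/2)[114 + √2029428] ≈ (1/2)(114 + 1424.5799) = 769.29.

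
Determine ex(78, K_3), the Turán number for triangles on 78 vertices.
ex(78, K_3) = ⌊78^2/4⌋ = 1521

Mantel (1907): a triangle-free graph on n vertices has at most ⌊n^2/4⌋ edges, with equality for the complete bipartite graph K_{⌊n/2⌋, ⌈n/2⌉}. For n = 78: ⌊78^2/4⌋ = ⌊6084/4⌋ = 1521. The extremal graph is K_{39, 39}, which has 39·39 = 1521 edges.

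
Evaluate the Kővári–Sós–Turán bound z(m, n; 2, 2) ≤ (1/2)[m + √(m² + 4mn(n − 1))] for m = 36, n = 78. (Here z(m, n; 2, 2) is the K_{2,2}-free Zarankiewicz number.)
z(36, 78; 2, 2) ≤ (1/2)[36 + √(36² + 4·36·78·77)] = (1/2)[36 + √866160] = 483.3386

Kővári–Sós–Turán: let r_1, ..., r_36 be the row sums and z = Σ r_i the total number of 1s. Each pair of columns can share at most one row with both entries 1 (else a 2×2 all-ones block appears), so Σ_i C(r_i, 2) ≤ C(78, 2) = 3003. By convexity Σ_i C(r_i, 2) ≥ 36·C(z/36, 2) = z(z − 36)/(2·36), giving z² − 36z − 36·78·77 ≤ 0 and hence z ≤ (1/2)[36 + √(1296 + 4·216216)] = (1/2)[36 + √866160] ≈ (1/2)(36 + 930.6772) = 483.3386.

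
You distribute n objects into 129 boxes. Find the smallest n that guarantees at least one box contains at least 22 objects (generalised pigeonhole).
n = (22 − 1)·129 + 1 = 2710

By the generalised pigeonhole principle, to guarantee some box contains ≥ r objects we need more than (r − 1) · k objects total. Threshold: n = (r − 1) · k + 1. With r = 22 and k = 129: n = 21 · 129 + 1 = 2709 + 1 = 2710. For n = 2709 = 21 · 129, we can put exactly 21 objects in every box, avoiding 22 in any single one — so 2710 is tight.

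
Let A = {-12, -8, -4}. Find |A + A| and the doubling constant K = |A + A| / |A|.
K = |A + A| / |A| = 5/3

Enumerate A + A = {a + b : a, b ∈ A}. With |A| = 3, there are |A|^2 = 9 ordered sum pairs; collecting distinct values, A + A = {-24, -20, -16, -12, -8}, so |A + A| = 5. Thus K = 5/3. Here |A + A| = 2|A| − 1 = 5, the minimum possible — so K = 5/3 is minimal, which holds iff A is an arithmetic progression.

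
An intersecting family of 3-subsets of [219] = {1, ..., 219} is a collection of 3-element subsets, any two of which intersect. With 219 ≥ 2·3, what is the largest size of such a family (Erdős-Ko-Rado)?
max |F| = C(218, 2) = 23653

The Erdős-Ko-Rado theorem states: for n ≥ 2k, an intersecting family of k-subsets of an n-element set has size at most C(n − 1, k − 1), with equality for 'star' families {A ⊆ [n] : |A| = k, i ∈ A} (fix an element i). For n = 219, k = 3: C(218, 2) = 23653.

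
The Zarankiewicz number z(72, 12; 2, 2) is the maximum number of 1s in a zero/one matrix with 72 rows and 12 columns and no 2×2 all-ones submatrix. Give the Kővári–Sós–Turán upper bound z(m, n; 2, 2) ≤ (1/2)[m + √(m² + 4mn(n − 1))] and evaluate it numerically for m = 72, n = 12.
z(72, 12; 2, 2) ≤ (1/2)[72 + √(72² + 4·72·12·11)] = (1/2)[72 + √43200] = 139.923

Kővári–Sós–Turán: let r_1, ..., r_72 be the row sums and z = Σ r_i the total number of 1s. Each pair of columns can share at most one row with both entries 1 (else a 2×2 all-ones block appears), so Σ_i C(r_i, 2) ≤ C(12, 2) = 66. By convexity Σ_i C(r_i, 2) ≥ 72·C(z/72, 2) = z(z − 72)/(2·72), giving z² − 72z − 72·12·11 ≤ 0 and hence z ≤ (1/2)[72 + √(5184 + 4·9504)] = (1/2)[72 + √43200] ≈ (1/2)(72 + 207.8461) = 139.923.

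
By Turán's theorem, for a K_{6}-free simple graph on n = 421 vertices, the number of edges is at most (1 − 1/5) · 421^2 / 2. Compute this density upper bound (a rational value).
Turán density bound = (4/5) · 421^2/2 = 354482/5 ≈ 70896.4

Turán's theorem: ex(n, K_{r+1}) is achieved by the complete r-partite Turán graph T(n, r) with parts as balanced as possible, and is at most (1 − 1/r) · n^2/2. For r = 5, n = 421: the density bound is (4/5) · 177241/2 = 354482/5 ≈ 70896.4. The integer-valued extremum is e(T(421, 5)) = 70896, which is strictly less than the density bound 354482/5 since 5 ∤ 421 (the parts of T(421, 5) cannot all be equal).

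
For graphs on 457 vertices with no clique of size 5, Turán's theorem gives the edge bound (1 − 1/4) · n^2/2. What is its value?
Turán density bound = (3/4) · 457^2/2 = 626547/8 ≈ 78318.375

Turán's theorem: ex(n, K_{r+1}) is achieved by the complete r-partite Turán graph T(n, r) with parts as balanced as possible, and is at most (1 − 1/r) · n^2/2. For r = 4, n = 457: the density bound is (3/4) · 208849/2 = 626547/8 ≈ 78318.375. The integer-valued extremum is e(T(457, 4)) = 78318, which is strictly less than the density bound 626547/8 since 4 ∤ 457 (the parts of T(457, 4) cannot all be equal).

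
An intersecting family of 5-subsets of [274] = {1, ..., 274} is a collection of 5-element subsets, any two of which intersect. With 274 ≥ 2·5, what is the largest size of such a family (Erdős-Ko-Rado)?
max |F| = C(273, 4) = 226387980

Erdős-Ko-Rado (1961): when n ≥ 2k, max |F| = C(n−1, k−1). The bound is attained by the star {A : i ∈ A} for any fixed i ∈ [n]. Here C(274−1, 5−1) = C(273, 4) = 226387980.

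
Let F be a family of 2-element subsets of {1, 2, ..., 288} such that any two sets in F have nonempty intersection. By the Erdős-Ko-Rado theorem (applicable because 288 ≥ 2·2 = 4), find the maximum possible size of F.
max |F| = C(287, 1) = 287

Erdős-Ko-Rado (1961): when n ≥ 2k, max |F| = C(n−1, k−1). The bound is attained by the star {A : i ∈ A} for any fixed i ∈ [n]. Here C(288−1, 2−1) = C(287, 1) = 287.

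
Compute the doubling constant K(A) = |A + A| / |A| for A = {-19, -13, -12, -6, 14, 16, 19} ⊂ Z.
K = |A + A| / |A| = 27/7

Enumerate A + A = {a + b : a, b ∈ A}. With |A| = 7, there are |A|^2 = 49 ordered sum pairs; collecting distinct values, A + A = {-38, -32, -31, -26, -25, -24, -19, -18, -12, -5, -3, 0, 1, 2, 3, 4, 6, 7, 8, 10, 13, 28, 30, 32, 33, 35, 38}, so |A + A| = 27. Thus K = 27/7. For comparison, the minimum possible |A + A| over all 7-element sets is 2·7 − 1 = 13 (so min K = 13/7), attained only by arithmetic progressions.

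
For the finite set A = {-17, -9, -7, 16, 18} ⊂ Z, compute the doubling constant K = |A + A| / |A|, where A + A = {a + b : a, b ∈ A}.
K = |A + A| / |A| = 14/5

Enumerate A + A = {a + b : a, b ∈ A}. With |A| = 5, there are |A|^2 = 25 ordered sum pairs; collecting distinct values, A + A = {-34, -26, -24, -18, -16, -14, -1, 1, 7, 9, 11, 32, 34, 36}, so |A + A| = 14. Thus K = 14/5. For comparison, the minimum possible |A + A| over all 5-element sets is 2·5 − 1 = 9 (so min K = 9/5), attained only by arithmetic progressions.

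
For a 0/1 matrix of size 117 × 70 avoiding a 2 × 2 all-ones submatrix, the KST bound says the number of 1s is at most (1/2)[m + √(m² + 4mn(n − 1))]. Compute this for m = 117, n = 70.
z(117, 70; 2, 2) ≤ (1/2)[117 + √(117² + 4·117·70·69)] = (1/2)[117 + √2274129] = 812.5108

Kővári–Sós–Turán: let r_1, ..., r_117 be the row sums and z = Σ r_i the total number of 1s. Each pair of columns can share at most one row with both entries 1 (else a 2×2 all-ones block appears), so Σ_i C(r_i, 2) ≤ C(70, 2) = 2415. By convexity Σ_i C(r_i, 2) ≥ 117·C(z/117, 2) = z(z − 117)/(2·117), giving z² − 117z − 117·70·69 ≤ 0 and hence z ≤ (1/2)[117 + √(13689 + 4·565110)] = (1/2)[117 + √2274129] ≈ (1/2)(117 + 1508.0216) = 812.5108.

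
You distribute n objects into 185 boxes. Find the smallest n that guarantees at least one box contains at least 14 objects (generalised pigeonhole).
n = (14 − 1)·185 + 1 = 2406

By the generalised pigeonhole principle, to guarantee some box contains ≥ r objects we need more than (r − 1) · k objects total. Threshold: n = (r − 1) · k + 1. With r = 14 and k = 185: n = 13 · 185 + 1 = 2405 + 1 = 2406. For n = 2405 = 13 · 185, we can put exactly 13 objects in every box, avoiding 14 in any single one — so 2406 is tight.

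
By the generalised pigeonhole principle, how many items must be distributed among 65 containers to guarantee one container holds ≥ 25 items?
n = (25 − 1)·65 + 1 = 1561

By the generalised pigeonhole principle, to guarantee some box contains ≥ r objects we need more than (r − 1) · k objects total. Threshold: n = (r − 1) · k + 1. With r = 25 and k = 65: n = 24 · 65 + 1 = 1560 + 1 = 1561. For n = 1560 = 24 · 65, we can put exactly 24 objects in every box, avoiding 25 in any single one — so 1561 is tight.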